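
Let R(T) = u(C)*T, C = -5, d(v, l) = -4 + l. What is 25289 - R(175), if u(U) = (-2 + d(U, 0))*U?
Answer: 20039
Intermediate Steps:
u(U) = -6*U (u(U) = (-2 + (-4 + 0))*U = (-2 - 4)*U = -6*U)
R(T) = 30*T (R(T) = (-6*(-5))*T = 30*T)
25289 - R(175) = 25289 - 30*175 = 25289 - 1*5250 = 25289 - 5250 = 20039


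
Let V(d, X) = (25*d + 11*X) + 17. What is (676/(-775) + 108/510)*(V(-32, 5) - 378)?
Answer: 9624412/13175 ≈ 730.51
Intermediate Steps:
V(d, X) = 17 + 11*X + 25*d (V(d, X) = (11*X + 25*d) + 17 = 17 + 11*X + 25*d)
(676/(-775) + 108/510)*(V(-32, 5) - 378) = (676/(-775) + 108/510)*((17 + 11*5 + 25*(-32)) - 378) = (676*(-1/775) + 108*(1/510))*((17 + 55 - 800) - 378) = (-676/775 + 18/85)*(-728 - 378) = -8702/13175*(-1106) = 9624412/13175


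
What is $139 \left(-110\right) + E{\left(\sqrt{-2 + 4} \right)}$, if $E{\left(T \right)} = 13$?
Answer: $-15277$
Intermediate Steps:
$139 \left(-110\right) + E{\left(\sqrt{-2 + 4} \right)} = 139 \left(-110\right) + 13 = -15290 + 13 = -15277$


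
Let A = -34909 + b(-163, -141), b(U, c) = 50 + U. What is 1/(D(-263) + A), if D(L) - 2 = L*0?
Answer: -1/35020 ≈ -2.8555e-5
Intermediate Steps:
D(L) = 2 (D(L) = 2 + L*0 = 2 + 0 = 2)
A = -35022 (A = -34909 + (50 - 163) = -34909 - 113 = -35022)
1/(D(-263) + A) = 1/(2 - 35022) = 1/(-35020) = -1/35020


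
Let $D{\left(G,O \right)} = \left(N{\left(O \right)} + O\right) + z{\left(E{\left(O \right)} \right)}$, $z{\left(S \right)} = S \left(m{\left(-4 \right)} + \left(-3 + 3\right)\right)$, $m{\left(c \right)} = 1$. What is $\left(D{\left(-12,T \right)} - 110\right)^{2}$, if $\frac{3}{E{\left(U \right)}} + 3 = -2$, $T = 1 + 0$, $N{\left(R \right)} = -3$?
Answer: $\frac{316969}{25} \approx 12679.0$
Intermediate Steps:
$T = 1$
$E{\left(U \right)} = - \frac{3}{5}$ ($E{\left(U \right)} = \frac{3}{-3 - 2} = \frac{3}{-5} = 3 \left(- \frac{1}{5}\right) = - \frac{3}{5}$)
$z{\left(S \right)} = S$ ($z{\left(S \right)} = S \left(1 + \left(-3 + 3\right)\right) = S \left(1 + 0\right) = S 1 = S$)
$D{\left(G,O \right)} = - \frac{18}{5} + O$ ($D{\left(G,O \right)} = \left(-3 + O\right) - \frac{3}{5} = - \frac{18}{5} + O$)
$\left(D{\left(-12,T \right)} - 110\right)^{2} = \left(\left(- \frac{18}{5} + 1\right) - 110\right)^{2} = \left(- \frac{13}{5} - 110\right)^{2} = \left(- \frac{563}{5}\right)^{2} = \frac{316969}{25}$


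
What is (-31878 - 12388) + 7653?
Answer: -36613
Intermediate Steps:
(-31878 - 12388) + 7653 = -44266 + 7653 = -36613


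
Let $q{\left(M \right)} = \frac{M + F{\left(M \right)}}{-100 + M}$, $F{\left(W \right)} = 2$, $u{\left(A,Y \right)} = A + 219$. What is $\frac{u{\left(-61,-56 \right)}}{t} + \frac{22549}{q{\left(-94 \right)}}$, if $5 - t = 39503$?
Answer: $\frac{43196055863}{908454} \approx 47549.0$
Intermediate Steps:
$u{\left(A,Y \right)} = 219 + A$
$t = -39498$ ($t = 5 - 39503 = -39498$)
$q{\left(M \right)} = \frac{2 + M}{-100 + M}$ ($q{\left(M \right)} = \frac{M + 2}{-100 + M} = \frac{2 + M}{-100 + M}$)
$\frac{u{\left(-61,-56 \right)}}{t} + \frac{22549}{q{\left(-94 \right)}} = \frac{219 - 61}{-39498} + \frac{22549}{\frac{1}{-100 - 94} \left(2 - 94\right)} = 158 \left(- \frac{1}{39498}\right) + \frac{22549}{\frac{1}{-194} \left(-92\right)} = - \frac{79}{19749} + \frac{22549}{\left(- \frac{1}{194}\right) \left(-92\right)} = - \frac{79}{19749} + \frac{22549}{\frac{46}{97}} = - \frac{79}{19749} + 22549 \cdot \frac{97}{46} = - \frac{79}{19749} + \frac{2187253}{46} = \frac{43196055863}{908454}$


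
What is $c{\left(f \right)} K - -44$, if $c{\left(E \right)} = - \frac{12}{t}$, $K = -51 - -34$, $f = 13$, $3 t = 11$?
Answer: $\frac{1096}{11} \approx 99.636$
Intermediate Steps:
$t = \frac{11}{3}$ ($t = \frac{1}{3} \cdot 11 = \frac{11}{3} \approx 3.6667$)
$K = -17$ ($K = -51 + 34 = -17$)
$c{\left(E \right)} = - \frac{36}{11}$ ($c{\left(E \right)} = - \frac{12}{\frac{11}{3}} = \left(-12\right) \frac{3}{11} = - \frac{36}{11}$)
$c{\left(f \right)} K - -44 = \left(- \frac{36}{11}\right) \left(-17\right) - -44 = \frac{612}{11} + 44 = \frac{1096}{11}$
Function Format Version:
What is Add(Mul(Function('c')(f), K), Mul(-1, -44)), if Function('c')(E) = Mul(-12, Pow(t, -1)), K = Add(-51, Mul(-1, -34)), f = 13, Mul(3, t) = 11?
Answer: Rational(1096, 11) ≈ 99.636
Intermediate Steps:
t = Rational(11, 3) (t = Mul(Rational(1, 3), 11) = Rational(11, 3) ≈ 3.6667)
K = -17 (K = Add(-51, 34) = -17)
Function('c')(E) = Rational(-36, 11) (Function('c')(E) = Mul(-12, Pow(Rational(11, 3), -1)) = Mul(-12, Rational(3, 11)) = Rational(-36, 11))
Add(Mul(Function('c')(f), K), Mul(-1, -44)) = Add(Mul(Rational(-36, 11), -17), Mul(-1, -44)) = Add(Rational(612, 11), 44) = Rational(1096, 11)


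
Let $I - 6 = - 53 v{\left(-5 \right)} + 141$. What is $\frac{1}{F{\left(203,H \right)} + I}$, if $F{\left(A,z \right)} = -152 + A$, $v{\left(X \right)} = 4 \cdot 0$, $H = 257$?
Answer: $\frac{1}{198} \approx 0.0050505$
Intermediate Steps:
$v{\left(X \right)} = 0$
$I = 147$ ($I = 6 + \left(\left(-53\right) 0 + 141\right) = 6 + \left(0 + 141\right) = 6 + 141 = 147$)
$\frac{1}{F{\left(203,H \right)} + I} = \frac{1}{\left(-152 + 203\right) + 147} = \frac{1}{51 + 147} = \frac{1}{198}$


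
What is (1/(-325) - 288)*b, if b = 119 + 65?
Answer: -17222584/325 ≈ -52993.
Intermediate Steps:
b = 184
(1/(-325) - 288)*b = (1/(-325) - 288)*184 = (-1/325 - 288)*184 = -93601/325*184 = -17222584/325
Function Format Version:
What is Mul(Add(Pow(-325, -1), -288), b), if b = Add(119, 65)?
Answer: Rational(-17222584, 325) ≈ -52993.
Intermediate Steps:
b = 184
Mul(Add(Pow(-325, -1), -288), b) = Mul(Add(Pow(-325, -1), -288), 184) = Mul(Add(Rational(-1, 325), -288), 184) = Mul(Rational(-93601, 325), 184) = Rational(-17222584, 325)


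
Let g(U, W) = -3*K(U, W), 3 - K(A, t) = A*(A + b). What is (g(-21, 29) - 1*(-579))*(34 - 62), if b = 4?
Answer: -45948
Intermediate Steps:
K(A, t) = 3 - A*(4 + A) (K(A, t) = 3 - A*(A + 4) = 3 - A*(4 + A))
g(U, W) = -9 + 3*U² + 12*U (g(U, W) = -3*(3 - U² - 4*U) = -9 + 3*U² + 12*U)
(g(-21, 29) - 1*(-579))*(34 - 62) = ((-9 + 3*(-21)² + 12*(-21)) - 1*(-579))*(34 - 62) = ((-9 + 3*441 - 252) + 579)*(-28) = ((-9 + 1323 - 252) + 579)*(-28) = (1062 + 579)*(-28) = 1641*(-28) = -45948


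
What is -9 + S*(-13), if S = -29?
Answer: 368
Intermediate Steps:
-9 + S*(-13) = -9 - 29*(-13) = -9 + 377 = 368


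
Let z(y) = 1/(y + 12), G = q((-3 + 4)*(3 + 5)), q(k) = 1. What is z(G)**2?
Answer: 1/169 ≈ 0.0059172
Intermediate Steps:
G = 1
z(y) = 1/(12 + y)
z(G)**2 = (1/(12 + 1))**2 = (1/13)**2 = 1/169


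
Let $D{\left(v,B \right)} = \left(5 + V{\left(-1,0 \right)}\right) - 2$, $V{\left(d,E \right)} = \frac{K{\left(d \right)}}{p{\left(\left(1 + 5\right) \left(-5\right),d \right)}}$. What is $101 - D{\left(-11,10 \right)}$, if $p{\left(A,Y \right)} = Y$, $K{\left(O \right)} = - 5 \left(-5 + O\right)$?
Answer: $128$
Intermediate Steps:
$K{\left(O \right)} = 25 - 5 O$
$V{\left(d,E \right)} = \frac{25 - 5 d}{d}$
$D{\left(v,B \right)} = -27$ ($D{\left(v,B \right)} = \left(5 + \left(-5 + \frac{25}{-1}\right)\right) - 2 = \left(5 + \left(-5 + 25 \left(-1\right)\right)\right) - 2 = \left(5 - 30\right) - 2 = -25 - 2 = -27$)
$101 - D{\left(-11,10 \right)} = 101 - -27 = 101 + 27 = 128$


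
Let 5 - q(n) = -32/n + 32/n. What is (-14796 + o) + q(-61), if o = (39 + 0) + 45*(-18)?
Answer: -15562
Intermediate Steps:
q(n) = 5 (q(n) = 5 - (-32/n + 32/n) = 5 - 1*0 = 5 + 0 = 5)
o = -771 (o = 39 - 810 = -771)
(-14796 + o) + q(-61) = (-14796 - 771) + 5 = -15567 + 5 = -15562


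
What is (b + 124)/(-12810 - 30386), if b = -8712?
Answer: 2147/10799 ≈ 0.19881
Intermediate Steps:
(b + 124)/(-12810 - 30386) = (-8712 + 124)/(-12810 - 30386) = -8588/(-43196) = -8588*(-1/43196) = 2147/10799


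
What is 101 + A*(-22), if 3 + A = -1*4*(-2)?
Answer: -9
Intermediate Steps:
A = 5 (A = -3 - 1*4*(-2) = -3 - 4*(-2) = -3 + 8 = 5)
101 + A*(-22) = 101 + 5*(-22) = 101 - 110 = -9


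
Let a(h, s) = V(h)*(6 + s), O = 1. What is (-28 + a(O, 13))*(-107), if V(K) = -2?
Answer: 7062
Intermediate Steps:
a(h, s) = -12 - 2*s (a(h, s) = -2*(6 + s) = -12 - 2*s)
(-28 + a(O, 13))*(-107) = (-28 + (-12 - 2*13))*(-107) = (-28 + (-12 - 26))*(-107) = (-28 - 38)*(-107) = -66*(-107) = 7062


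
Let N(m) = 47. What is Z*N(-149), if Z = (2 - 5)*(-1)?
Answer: 141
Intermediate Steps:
Z = 3 (Z = -3*(-1) = 3)
Z*N(-149) = 3*47 = 141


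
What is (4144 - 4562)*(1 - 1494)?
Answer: 624074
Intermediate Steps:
(4144 - 4562)*(1 - 1494) = -418*(-1493) = 624074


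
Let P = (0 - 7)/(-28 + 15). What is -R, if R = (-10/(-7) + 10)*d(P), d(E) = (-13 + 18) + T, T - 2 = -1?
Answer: -480/7 ≈ -68.571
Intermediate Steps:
T = 1 (T = 2 - 1 = 1)
P = 7/13 (P = -7/(-13) = -7*(-1/13) = 7/13 ≈ 0.53846)
d(E) = 6 (d(E) = (-13 + 18) + 1 = 5 + 1 = 6)
R = 480/7 (R = (-10/(-7) + 10)*6 = (-10*(-⅐) + 10)*6 = (10/7 + 10)*6 = (80/7)*6 = 480/7 ≈ 68.571)
-R = -1*480/7 = -480/7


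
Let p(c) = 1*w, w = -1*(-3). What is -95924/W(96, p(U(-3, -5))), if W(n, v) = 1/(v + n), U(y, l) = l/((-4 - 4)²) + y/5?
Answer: -9496476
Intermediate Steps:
w = 3
U(y, l) = y/5 + l/64 (U(y, l) = l/((-8)²) + y*(⅕) = l/64 + y/5 = y/5 + l/64)
p(c) = 3 (p(c) = 1*3 = 3)
W(n, v) = 1/(n + v)
-95924/W(96, p(U(-3, -5))) = -95924/(1/(96 + 3)) = -95924/(1/99) = -95924/1/99 = -95924*99 = -9496476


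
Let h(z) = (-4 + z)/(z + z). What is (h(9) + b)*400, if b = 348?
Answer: 1253800/9 ≈ 1.3931e+5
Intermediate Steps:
h(z) = (-4 + z)/(2*z) (h(z) = (-4 + z)/((2*z)) = (-4 + z)*(1/(2*z)) = (-4 + z)/(2*z))
(h(9) + b)*400 = ((½)*(-4 + 9)/9 + 348)*400 = ((½)*(⅑)*5 + 348)*400 = (5/18 + 348)*400 = (6269/18)*400 = 1253800/9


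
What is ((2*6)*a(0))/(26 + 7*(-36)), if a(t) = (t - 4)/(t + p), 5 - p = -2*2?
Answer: 8/339 ≈ 0.023599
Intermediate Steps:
p = 9 (p = 5 - (-2)*2 = 5 - 1*(-4) = 5 + 4 = 9)
a(t) = (-4 + t)/(9 + t) (a(t) = (t - 4)/(t + 9) = (-4 + t)/(9 + t))
((2*6)*a(0))/(26 + 7*(-36)) = ((2*6)*((-4 + 0)/(9 + 0)))/(26 + 7*(-36)) = (12*(-4/9))/(26 - 252) = (12*((⅑)*(-4)))/(-226) = (12*(-4/9))*(-1/226) = -16/3*(-1/226) = 8/339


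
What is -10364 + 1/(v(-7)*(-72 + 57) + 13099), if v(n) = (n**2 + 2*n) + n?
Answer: -131405155/12679 ≈ -10364.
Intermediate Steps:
v(n) = n**2 + 3*n
-10364 + 1/(v(-7)*(-72 + 57) + 13099) = -10364 + 1/((-7*(3 - 7))*(-72 + 57) + 13099) = -10364 + 1/(-7*(-4)*(-15) + 13099) = -10364 + 1/(28*(-15) + 13099) = -10364 + 1/(-420 + 13099) = -10364 + 1/12679 = -131405155/12679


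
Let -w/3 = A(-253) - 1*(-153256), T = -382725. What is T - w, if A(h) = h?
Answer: 76284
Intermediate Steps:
w = -459009 (w = -3*(-253 - 1*(-153256)) = -3*(-253 + 153256) = -3*153003 = -459009)
T - w = -382725 - 1*(-459009) = -382725 + 459009 = 76284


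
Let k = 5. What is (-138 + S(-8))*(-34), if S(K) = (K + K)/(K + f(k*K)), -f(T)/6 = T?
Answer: 136136/29 ≈ 4694.3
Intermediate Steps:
f(T) = -6*T
S(K) = -2/29 (S(K) = (K + K)/(K - 30*K) = (2*K)/(K - 30*K) = (2*K)/((-29*K)) = (2*K)*(-1/(29*K)) = -2/29)
(-138 + S(-8))*(-34) = (-138 - 2/29)*(-34) = -4004/29*(-34) = 136136/29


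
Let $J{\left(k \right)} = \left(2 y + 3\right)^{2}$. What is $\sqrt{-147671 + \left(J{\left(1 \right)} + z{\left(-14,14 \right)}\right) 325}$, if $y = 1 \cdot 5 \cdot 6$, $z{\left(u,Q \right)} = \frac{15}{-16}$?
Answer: $\frac{\sqrt{18271189}}{4} \approx 1068.6$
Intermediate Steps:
$z{\left(u,Q \right)} = - \frac{15}{16}$ ($z{\left(u,Q \right)} = 15 \left(- \frac{1}{16}\right) = - \frac{15}{16}$)
$y = 30$ ($y = 5 \cdot 6 = 30$)
$J{\left(k \right)} = 3969$ ($J{\left(k \right)} = \left(2 \cdot 30 + 3\right)^{2} = \left(60 + 3\right)^{2} = 63^{2} = 3969$)
$\sqrt{-147671 + \left(J{\left(1 \right)} + z{\left(-14,14 \right)}\right) 325} = \sqrt{-147671 + \left(3969 - \frac{15}{16}\right) 325} = \sqrt{-147671 + \frac{63489}{16} \cdot 325} = \sqrt{-147671 + \frac{20633925}{16}} = \sqrt{\frac{18271189}{16}} = \frac{\sqrt{18271189}}{4}$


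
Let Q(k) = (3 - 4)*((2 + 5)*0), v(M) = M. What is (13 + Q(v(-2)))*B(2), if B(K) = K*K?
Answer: 52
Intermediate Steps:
B(K) = K²
Q(k) = 0 (Q(k) = -7*0 = -1*0 = 0)
(13 + Q(v(-2)))*B(2) = (13 + 0)*2² = 13*4 = 52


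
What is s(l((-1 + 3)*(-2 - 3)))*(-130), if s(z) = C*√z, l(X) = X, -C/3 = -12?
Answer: -4680*I*√10 ≈ -14799.0*I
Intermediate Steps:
C = 36 (C = -3*(-12) = 36)
s(z) = 36*√z
s(l((-1 + 3)*(-2 - 3)))*(-130) = (36*√((-1 + 3)*(-2 - 3)))*(-130) = (36*√(2*(-5)))*(-130) = (36*√(-10))*(-130) = (36*(I*√10))*(-130) = (36*I*√10)*(-130) = -4680*I*√10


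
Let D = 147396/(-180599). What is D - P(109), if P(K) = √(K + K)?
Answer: -147396/180599 - √218 ≈ -15.581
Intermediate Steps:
P(K) = √2*√K (P(K) = √(2*K) = √2*√K)
D = -147396/180599 (D = 147396*(-1/180599) = -147396/180599 ≈ -0.81615)
D - P(109) = -147396/180599 - √2*√109 = -147396/180599 - √218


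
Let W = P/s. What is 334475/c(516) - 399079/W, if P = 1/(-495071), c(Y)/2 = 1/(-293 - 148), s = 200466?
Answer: 79213113209812113/2 ≈ 3.9607e+16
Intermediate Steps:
c(Y) = -2/441 (c(Y) = 2/(-293 - 148) = 2/(-441) = 2*(-1/441) = -2/441)
P = -1/495071 ≈ -2.0199e-6
W = -1/99244903086 (W = -1/495071/200466 = -1/495071*1/200466 = -1/99244903086 ≈ -1.0076e-11)
334475/c(516) - 399079/W = 334475/(-2/441) - 399079/(-1/99244903086) = 334475*(-441/2) - 399079*(-99244903086) = -147503475/2 + 39606556678657794 = 79213113209812113/2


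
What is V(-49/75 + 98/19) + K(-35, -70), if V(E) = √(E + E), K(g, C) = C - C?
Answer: 7*√14934/285 ≈ 3.0015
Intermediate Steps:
K(g, C) = 0
V(E) = √2*√E (V(E) = √(2*E) = √2*√E)
V(-49/75 + 98/19) + K(-35, -70) = √2*√(-49/75 + 98/19) + 0 = √2*√(6419/1425) + 0 = √2*(7*√7467/285) + 0 = 7*√14934/285 + 0 = 7*√14934/285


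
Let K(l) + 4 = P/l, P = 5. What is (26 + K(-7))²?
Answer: 22201/49 ≈ 453.08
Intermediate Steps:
K(l) = -4 + 5/l
(26 + K(-7))² = (26 + (-4 + 5/(-7)))² = (26 + (-4 + 5*(-⅐)))² = (26 + (-4 - 5/7))² = (26 - 33/7)² = (149/7)² = 22201/49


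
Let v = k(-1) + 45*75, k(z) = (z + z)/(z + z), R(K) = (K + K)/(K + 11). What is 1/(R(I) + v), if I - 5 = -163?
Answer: 147/496588 ≈ 0.00029602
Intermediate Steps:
I = -158 (I = 5 - 163 = -158)
R(K) = 2*K/(11 + K) (R(K) = (2*K)/(11 + K) = 2*K/(11 + K))
k(z) = 1 (k(z) = (2*z)/((2*z)) = (2*z)*(1/(2*z)) = 1)
v = 3376 (v = 1 + 45*75 = 1 + 3375 = 3376)
1/(R(I) + v) = 1/(2*(-158)/(11 - 158) + 3376) = 1/(2*(-158)/(-147) + 3376) = 1/(2*(-158)*(-1/147) + 3376) = 1/(316/147 + 3376) = 1/(496588/147) = 147/496588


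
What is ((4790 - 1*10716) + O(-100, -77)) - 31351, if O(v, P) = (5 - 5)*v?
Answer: -37277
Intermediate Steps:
O(v, P) = 0 (O(v, P) = 0*v = 0)
((4790 - 1*10716) + O(-100, -77)) - 31351 = ((4790 - 1*10716) + 0) - 31351 = ((4790 - 10716) + 0) - 31351 = (-5926 + 0) - 31351 = -5926 - 31351 = -37277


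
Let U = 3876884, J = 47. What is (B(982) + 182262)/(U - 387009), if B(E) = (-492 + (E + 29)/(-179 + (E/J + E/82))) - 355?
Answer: 51083427313/982727860750 ≈ 0.051981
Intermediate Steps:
B(E) = -847 + (29 + E)/(-179 + 129*E/3854) (B(E) = (-492 + (E + 29)/(-179 + (E/47 + E/82))) - 355 = (-492 + (29 + E)/(-179 + (E*(1/47) + E*(1/82)))) - 355 = (-492 + (29 + E)/(-179 + (E/47 + E/82))) - 355 = (-492 + (29 + E)/(-179 + 129*E/3854)) - 355 = -847 + (29 + E)/(-179 + 129*E/3854))
(B(982) + 182262)/(U - 387009) = ((584428268 - 105409*982)/(-689866 + 129*982) + 182262)/(3876884 - 387009) = ((584428268 - 103511638)/(-689866 + 126678) + 182262)/3489875 = (480916630/(-563188) + 182262)*(1/3489875) = (-1/563188*480916630 + 182262)*(1/3489875) = (-240458315/281594 + 182262)*(1/3489875) = (51083427313/281594)*(1/3489875) = 51083427313/982727860750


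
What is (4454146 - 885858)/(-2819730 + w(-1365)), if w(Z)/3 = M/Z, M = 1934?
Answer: -405892760/320744771 ≈ -1.2655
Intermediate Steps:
w(Z) = 5802/Z (w(Z) = 3*(1934/Z) = 5802/Z)
(4454146 - 885858)/(-2819730 + w(-1365)) = (4454146 - 885858)/(-2819730 + 5802/(-1365)) = 3568288/(-2819730 + 5802*(-1/1365)) = 3568288/(-2819730 - 1934/455) = 3568288/(-1282979084/455) = 3568288*(-455/1282979084) = -405892760/320744771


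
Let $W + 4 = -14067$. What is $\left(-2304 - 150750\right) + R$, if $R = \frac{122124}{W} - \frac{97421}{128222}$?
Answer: $- \frac{276158856815567}{1804211762} \approx -1.5306 \cdot 10^{5}$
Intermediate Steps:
$W = -14071$ ($W = -4 - 14067 = -14071$)
$R = - \frac{17029794419}{1804211762}$ ($R = \frac{122124}{-14071} - \frac{97421}{128222} = 122124 \left(- \frac{1}{14071}\right) - \frac{97421}{128222} = - \frac{122124}{14071} - \frac{97421}{128222} = - \frac{17029794419}{1804211762} \approx -9.4389$)
$\left(-2304 - 150750\right) + R = \left(-2304 - 150750\right) - \frac{17029794419}{1804211762} = -153054 - \frac{17029794419}{1804211762} = - \frac{276158856815567}{1804211762}$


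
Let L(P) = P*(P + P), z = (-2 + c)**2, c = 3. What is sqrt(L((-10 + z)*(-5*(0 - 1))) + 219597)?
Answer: sqrt(223647) ≈ 472.91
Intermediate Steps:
z = 1 (z = (-2 + 3)**2 = 1**2 = 1)
L(P) = 2*P**2 (L(P) = P*(2*P) = 2*P**2)
sqrt(L((-10 + z)*(-5*(0 - 1))) + 219597) = sqrt(2*((-10 + 1)*(-5*(0 - 1)))**2 + 219597) = sqrt(2*(-(-45)*(-1))**2 + 219597) = sqrt(2*(-9*5)**2 + 219597) = sqrt(2*(-45)**2 + 219597) = sqrt(2*2025 + 219597) = sqrt(4050 + 219597) = sqrt(223647)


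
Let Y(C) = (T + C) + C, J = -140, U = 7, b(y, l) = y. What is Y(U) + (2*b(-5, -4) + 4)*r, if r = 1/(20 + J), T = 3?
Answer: 341/20 ≈ 17.050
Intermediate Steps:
Y(C) = 3 + 2*C (Y(C) = (3 + C) + C = 3 + 2*C)
r = -1/120 (r = 1/(20 - 140) = 1/(-120) = -1/120 ≈ -0.0083333)
Y(U) + (2*b(-5, -4) + 4)*r = (3 + 2*7) + (2*(-5) + 4)*(-1/120) = (3 + 14) + (-10 + 4)*(-1/120) = 17 - 6*(-1/120) = 17 + 1/20 = 341/20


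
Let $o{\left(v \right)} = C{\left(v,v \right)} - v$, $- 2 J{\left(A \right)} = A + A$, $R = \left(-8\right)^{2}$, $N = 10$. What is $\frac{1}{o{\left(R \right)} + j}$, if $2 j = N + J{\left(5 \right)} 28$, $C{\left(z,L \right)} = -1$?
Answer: $- \frac{1}{130} \approx -0.0076923$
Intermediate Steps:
$R = 64$
$J{\left(A \right)} = - A$ ($J{\left(A \right)} = - \frac{A + A}{2} = - \frac{2 A}{2} = - A$)
$o{\left(v \right)} = -1 - v$
$j = -65$ ($j = \frac{10 + \left(-1\right) 5 \cdot 28}{2} = \frac{10 - 140}{2} = \frac{1}{2} \left(-130\right) = -65$)
$\frac{1}{o{\left(R \right)} + j} = \frac{1}{\left(-1 - 64\right) - 65} = \frac{1}{-65 - 65} = \frac{1}{-130} = - \frac{1}{130}$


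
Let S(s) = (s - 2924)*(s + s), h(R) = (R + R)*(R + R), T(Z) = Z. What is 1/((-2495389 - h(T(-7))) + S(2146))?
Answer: -1/5834761 ≈ -1.7139e-7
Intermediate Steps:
h(R) = 4*R² (h(R) = (2*R)*(2*R) = 4*R²)
S(s) = 2*s*(-2924 + s) (S(s) = (-2924 + s)*(2*s) = 2*s*(-2924 + s))
1/((-2495389 - h(T(-7))) + S(2146)) = 1/((-2495389 - 4*(-7)²) + 2*2146*(-2924 + 2146)) = 1/((-2495389 - 4*49) + 2*2146*(-778)) = 1/((-2495389 - 1*196) - 3339176) = 1/((-2495389 - 196) - 3339176) = 1/(-2495585 - 3339176) = 1/(-5834761) = -1/5834761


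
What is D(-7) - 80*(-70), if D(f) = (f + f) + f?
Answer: 5579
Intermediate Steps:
D(f) = 3*f (D(f) = 2*f + f = 3*f)
D(-7) - 80*(-70) = 3*(-7) - 80*(-70) = -21 + 5600 = 5579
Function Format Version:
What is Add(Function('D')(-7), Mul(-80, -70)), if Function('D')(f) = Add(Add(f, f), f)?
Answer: 5579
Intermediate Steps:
Function('D')(f) = Mul(3, f) (Function('D')(f) = Add(Mul(2, f), f) = Mul(3, f))
Add(Function('D')(-7), Mul(-80, -70)) = Add(Mul(3, -7), Mul(-80, -70)) = Add(-21, 5600) = 5579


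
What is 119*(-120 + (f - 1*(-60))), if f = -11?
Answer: -8449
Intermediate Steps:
119*(-120 + (f - 1*(-60))) = 119*(-120 + (-11 - 1*(-60))) = 119*(-120 + (-11 + 60)) = 119*(-120 + 49) = 119*(-71) = -8449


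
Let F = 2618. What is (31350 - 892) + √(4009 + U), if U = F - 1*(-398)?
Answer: 30458 + 5*√281 ≈ 30542.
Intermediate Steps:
U = 3016 (U = 2618 - 1*(-398) = 2618 + 398 = 3016)
(31350 - 892) + √(4009 + U) = (31350 - 892) + √(4009 + 3016) = 30458 + √7025 = 30458 + 5*√281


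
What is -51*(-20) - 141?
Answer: 879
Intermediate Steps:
-51*(-20) - 141 = 1020 - 141 = 879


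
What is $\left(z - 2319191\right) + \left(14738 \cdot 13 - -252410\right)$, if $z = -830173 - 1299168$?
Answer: $-4004528$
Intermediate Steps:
$z = -2129341$ ($z = -830173 - 1299168 = -2129341$)
$\left(z - 2319191\right) + \left(14738 \cdot 13 - -252410\right) = \left(-2129341 - 2319191\right) + \left(14738 \cdot 13 - -252410\right) = -4448532 + \left(191594 + 252410\right) = -4448532 + 444004 = -4004528$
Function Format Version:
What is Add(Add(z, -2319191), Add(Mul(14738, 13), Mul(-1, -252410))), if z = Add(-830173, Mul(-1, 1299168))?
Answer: -4004528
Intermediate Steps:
z = -2129341 (z = Add(-830173, -1299168) = -2129341)
Add(Add(z, -2319191), Add(Mul(14738, 13), Mul(-1, -252410))) = Add(Add(-2129341, -2319191), Add(Mul(14738, 13), Mul(-1, -252410))) = Add(-4448532, Add(191594, 252410)) = Add(-4448532, 444004) = -4004528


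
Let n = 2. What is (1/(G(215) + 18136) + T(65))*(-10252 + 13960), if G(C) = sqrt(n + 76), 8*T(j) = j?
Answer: 9909436376583/328914418 - 1854*sqrt(78)/164457209 ≈ 30128.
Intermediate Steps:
T(j) = j/8
G(C) = sqrt(78) (G(C) = sqrt(2 + 76) = sqrt(78))
(1/(G(215) + 18136) + T(65))*(-10252 + 13960) = (1/(sqrt(78) + 18136) + (1/8)*65)*(-10252 + 13960) = (1/(18136 + sqrt(78)) + 65/8)*3708 = (65/8 + 1/(18136 + sqrt(78)))*3708 = 60255/2 + 3708/(18136 + sqrt(78))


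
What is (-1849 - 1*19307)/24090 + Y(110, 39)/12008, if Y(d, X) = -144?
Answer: -5364796/6026515 ≈ -0.89020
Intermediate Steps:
(-1849 - 1*19307)/24090 + Y(110, 39)/12008 = (-1849 - 1*19307)/24090 - 144/12008 = (-1849 - 19307)*(1/24090) - 144*1/12008 = -21156*1/24090 - 18/1501 = -3526/4015 - 18/1501 = -5364796/6026515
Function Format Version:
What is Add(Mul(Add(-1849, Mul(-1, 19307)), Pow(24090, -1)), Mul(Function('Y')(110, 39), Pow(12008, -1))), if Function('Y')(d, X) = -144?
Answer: Rational(-5364796, 6026515) ≈ -0.89020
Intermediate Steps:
Add(Mul(Add(-1849, Mul(-1, 19307)), Pow(24090, -1)), Mul(Function('Y')(110, 39), Pow(12008, -1))) = Add(Mul(Add(-1849, Mul(-1, 19307)), Pow(24090, -1)), Mul(-144, Pow(12008, -1))) = Add(Mul(Add(-1849, -19307), Rational(1, 24090)), Mul(-144, Rational(1, 12008))) = Add(Mul(-21156, Rational(1, 24090)), Rational(-18, 1501)) = Add(Rational(-3526, 4015), Rational(-18, 1501)) = Rational(-5364796, 6026515)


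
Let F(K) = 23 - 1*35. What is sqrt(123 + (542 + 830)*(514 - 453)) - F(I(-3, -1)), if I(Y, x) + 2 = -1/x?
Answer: 12 + sqrt(83815) ≈ 301.51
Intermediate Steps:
I(Y, x) = -2 - 1/x
F(K) = -12 (F(K) = 23 - 35 = -12)
sqrt(123 + (542 + 830)*(514 - 453)) - F(I(-3, -1)) = sqrt(123 + (542 + 830)*(514 - 453)) - 1*(-12) = sqrt(123 + 1372*61) + 12 = sqrt(123 + 83692) + 12 = sqrt(83815) + 12 = 12 + sqrt(83815)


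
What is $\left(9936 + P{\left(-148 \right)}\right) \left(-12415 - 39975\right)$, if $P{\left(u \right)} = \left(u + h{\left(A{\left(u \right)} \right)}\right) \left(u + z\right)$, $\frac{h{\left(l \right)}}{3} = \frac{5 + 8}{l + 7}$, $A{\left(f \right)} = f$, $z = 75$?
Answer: $- \frac{51118442310}{47} \approx -1.0876 \cdot 10^{9}$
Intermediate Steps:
$h{\left(l \right)} = \frac{39}{7 + l}$ ($h{\left(l \right)} = 3 \frac{5 + 8}{l + 7} = 3 \frac{13}{7 + l} = \frac{39}{7 + l}$)
$P{\left(u \right)} = \left(75 + u\right) \left(u + \frac{39}{7 + u}\right)$ ($P{\left(u \right)} = \left(u + \frac{39}{7 + u}\right) \left(u + 75\right) = \left(u + \frac{39}{7 + u}\right) \left(75 + u\right) = \left(75 + u\right) \left(u + \frac{39}{7 + u}\right)$)
$\left(9936 + P{\left(-148 \right)}\right) \left(-12415 - 39975\right) = \left(9936 + \frac{2925 + 39 \left(-148\right) - 148 \left(7 - 148\right) \left(75 - 148\right)}{7 - 148}\right) \left(-12415 - 39975\right) = \left(9936 + \frac{2925 - 5772 - \left(-20868\right) \left(-73\right)}{-141}\right) \left(-52390\right) = \left(9936 - \frac{2925 - 5772 - 1523364}{141}\right) \left(-52390\right) = \left(9936 - - \frac{508737}{47}\right) \left(-52390\right) = \left(9936 + \frac{508737}{47}\right) \left(-52390\right) = \frac{975729}{47} \left(-52390\right) = - \frac{51118442310}{47}$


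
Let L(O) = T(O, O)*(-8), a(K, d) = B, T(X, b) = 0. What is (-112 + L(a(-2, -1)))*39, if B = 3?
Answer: -4368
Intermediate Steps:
a(K, d) = 3
L(O) = 0 (L(O) = 0*(-8) = 0)
(-112 + L(a(-2, -1)))*39 = (-112 + 0)*39 = -112*39 = -4368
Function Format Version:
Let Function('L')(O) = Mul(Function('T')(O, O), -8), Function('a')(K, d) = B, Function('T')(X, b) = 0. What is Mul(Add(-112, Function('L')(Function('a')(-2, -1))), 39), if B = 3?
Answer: -4368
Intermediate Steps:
Function('a')(K, d) = 3
Function('L')(O) = 0 (Function('L')(O) = Mul(0, -8) = 0)
Mul(Add(-112, Function('L')(Function('a')(-2, -1))), 39) = Mul(Add(-112, 0), 39) = Mul(-112, 39) = -4368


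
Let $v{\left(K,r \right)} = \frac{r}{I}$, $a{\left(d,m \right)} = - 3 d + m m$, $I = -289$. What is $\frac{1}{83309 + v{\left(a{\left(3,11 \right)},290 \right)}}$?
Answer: $\frac{289}{24076011} \approx 1.2004 \cdot 10^{-5}$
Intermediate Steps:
$a{\left(d,m \right)} = m^{2} - 3 d$ ($a{\left(d,m \right)} = - 3 d + m^{2} = m^{2} - 3 d$)
$v{\left(K,r \right)} = - \frac{r}{289}$ ($v{\left(K,r \right)} = \frac{r}{-289} = r \left(- \frac{1}{289}\right) = - \frac{r}{289}$)
$\frac{1}{83309 + v{\left(a{\left(3,11 \right)},290 \right)}} = \frac{1}{83309 - \frac{290}{289}} = \frac{1}{\frac{24076011}{289}} = \frac{289}{24076011}$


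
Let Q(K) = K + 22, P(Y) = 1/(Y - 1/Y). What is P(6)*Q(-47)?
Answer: -30/7 ≈ -4.2857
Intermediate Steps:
Q(K) = 22 + K
P(6)*Q(-47) = (6/(-1 + 6**2))*(22 - 47) = (6/(-1 + 36))*(-25) = (6/35)*(-25) = -30/7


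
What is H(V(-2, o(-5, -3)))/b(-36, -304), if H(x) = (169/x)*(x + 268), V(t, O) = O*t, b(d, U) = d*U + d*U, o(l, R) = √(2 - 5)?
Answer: 169/21888 + 11323*I*√3/32832 ≈ 0.0077211 + 0.59734*I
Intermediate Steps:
o(l, R) = I*√3 (o(l, R) = √(-3) = I*√3)
b(d, U) = 2*U*d (b(d, U) = U*d + U*d = 2*U*d)
H(x) = 169*(268 + x)/x (H(x) = (169/x)*(268 + x) = 169*(268 + x)/x)
H(V(-2, o(-5, -3)))/b(-36, -304) = (169 + 45292/(((I*√3)*(-2))))/((2*(-304)*(-36))) = (169 + 45292/((-2*I*√3)))/21888 = (169 + 45292*(I*√3/6))*(1/21888) = (169 + 22646*I*√3/3)*(1/21888) = 169/21888 + 11323*I*√3/32832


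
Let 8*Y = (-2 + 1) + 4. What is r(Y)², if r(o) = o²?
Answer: 81/4096 ≈ 0.019775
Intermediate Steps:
Y = 3/8 (Y = ((-2 + 1) + 4)/8 = (-1 + 4)/8 = (⅛)*3 = 3/8 ≈ 0.37500)
r(Y)² = ((3/8)²)² = (9/64)² = 81/4096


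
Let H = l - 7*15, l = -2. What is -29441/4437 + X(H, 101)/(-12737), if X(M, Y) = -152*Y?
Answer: -306873193/56514069 ≈ -5.4300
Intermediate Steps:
H = -107 (H = -2 - 7*15 = -2 - 105 = -107)
-29441/4437 + X(H, 101)/(-12737) = -29441/4437 - 152*101/(-12737) = -29441*1/4437 - 15352*(-1/12737) = -29441/4437 + 15352/12737 = -306873193/56514069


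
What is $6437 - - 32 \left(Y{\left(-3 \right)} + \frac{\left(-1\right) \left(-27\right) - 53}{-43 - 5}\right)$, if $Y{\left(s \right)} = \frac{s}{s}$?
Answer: $\frac{19459}{3} \approx 6486.3$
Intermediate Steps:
$Y{\left(s \right)} = 1$
$6437 - - 32 \left(Y{\left(-3 \right)} + \frac{\left(-1\right) \left(-27\right) - 53}{-43 - 5}\right) = 6437 - - 32 \left(1 + \frac{\left(-1\right) \left(-27\right) - 53}{-43 - 5}\right) = 6437 - - 32 \left(1 + \frac{27 - 53}{-48}\right) = 6437 - - 32 \left(1 - - \frac{13}{24}\right) = 6437 - - 32 \left(1 + \frac{13}{24}\right) = 6437 - \left(-32\right) \frac{37}{24} = 6437 - - \frac{148}{3} = 6437 + \frac{148}{3} = \frac{19459}{3}$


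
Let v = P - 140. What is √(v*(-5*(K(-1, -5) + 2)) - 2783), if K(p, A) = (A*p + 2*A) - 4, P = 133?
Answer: 2*I*√757 ≈ 55.027*I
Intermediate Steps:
K(p, A) = -4 + 2*A + A*p (K(p, A) = (2*A + A*p) - 4 = -4 + 2*A + A*p)
v = -7 (v = 133 - 140 = -7)
√(v*(-5*(K(-1, -5) + 2)) - 2783) = √(-(-35)*((-4 + 2*(-5) - 5*(-1)) + 2) - 2783) = √(-(-35)*((-4 - 10 + 5) + 2) - 2783) = √(-(-35)*(-9 + 2) - 2783) = √(-(-35)*(-7) - 2783) = √(-7*35 - 2783) = √(-245 - 2783) = √(-3028) = 2*I*√757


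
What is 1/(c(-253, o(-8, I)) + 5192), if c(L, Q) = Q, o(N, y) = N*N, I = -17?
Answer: 1/5256 ≈ 0.00019026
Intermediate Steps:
o(N, y) = N**2
1/(c(-253, o(-8, I)) + 5192) = 1/((-8)**2 + 5192) = 1/(64 + 5192) = 1/5256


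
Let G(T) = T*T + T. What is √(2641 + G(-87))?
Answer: √10123 ≈ 100.61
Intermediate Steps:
G(T) = T + T² (G(T) = T² + T = T + T²)
√(2641 + G(-87)) = √(2641 - 87*(1 - 87)) = √(2641 - 87*(-86)) = √(2641 + 7482) = √10123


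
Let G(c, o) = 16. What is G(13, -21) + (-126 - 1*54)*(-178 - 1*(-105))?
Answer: 13156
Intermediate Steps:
G(13, -21) + (-126 - 1*54)*(-178 - 1*(-105)) = 16 + (-126 - 1*54)*(-178 - 1*(-105)) = 16 + (-126 - 54)*(-178 + 105) = 16 - 180*(-73) = 16 + 13140 = 13156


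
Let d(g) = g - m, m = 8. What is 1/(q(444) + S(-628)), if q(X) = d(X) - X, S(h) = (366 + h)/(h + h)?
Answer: -628/4893 ≈ -0.12835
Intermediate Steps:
d(g) = -8 + g (d(g) = g - 1*8 = g - 8 = -8 + g)
S(h) = (366 + h)/(2*h) (S(h) = (366 + h)/((2*h)) = (366 + h)*(1/(2*h)) = (366 + h)/(2*h))
q(X) = -8 (q(X) = (-8 + X) - X = -8)
1/(q(444) + S(-628)) = 1/(-8 + (½)*(366 - 628)/(-628)) = 1/(-8 + (½)*(-1/628)*(-262)) = 1/(-8 + 131/628) = 1/(-4893/628) = -628/4893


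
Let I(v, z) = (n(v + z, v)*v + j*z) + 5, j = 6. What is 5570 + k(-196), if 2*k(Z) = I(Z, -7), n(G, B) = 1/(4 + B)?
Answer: 532993/96 ≈ 5552.0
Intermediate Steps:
I(v, z) = 5 + 6*z + v/(4 + v) (I(v, z) = (v/(4 + v) + 6*z) + 5 = (6*z + v/(4 + v)) + 5 = 5 + 6*z + v/(4 + v))
k(Z) = (-148 - 36*Z)/(2*(4 + Z)) (k(Z) = ((Z + (4 + Z)*(5 + 6*(-7)))/(4 + Z))/2 = ((Z + (4 + Z)*(5 - 42))/(4 + Z))/2 = ((Z + (4 + Z)*(-37))/(4 + Z))/2 = ((Z + (-148 - 37*Z))/(4 + Z))/2 = ((-148 - 36*Z)/(4 + Z))/2 = (-148 - 36*Z)/(2*(4 + Z)))
5570 + k(-196) = 5570 + 2*(-37 - 9*(-196))/(4 - 196) = 5570 + 2*(-37 + 1764)/(-192) = 5570 + 2*(-1/192)*1727 = 5570 - 1727/96 = 532993/96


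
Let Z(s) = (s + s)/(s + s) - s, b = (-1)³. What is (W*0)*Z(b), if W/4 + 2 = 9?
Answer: 0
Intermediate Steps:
W = 28 (W = -8 + 4*9 = -8 + 36 = 28)
b = -1
Z(s) = 1 - s (Z(s) = (2*s)/((2*s)) - s = (2*s)*(1/(2*s)) - s = 1 - s)
(W*0)*Z(b) = (28*0)*(1 - 1*(-1)) = 0*(1 + 1) = 0*2 = 0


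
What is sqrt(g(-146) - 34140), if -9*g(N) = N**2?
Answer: 8*I*sqrt(5134)/3 ≈ 191.07*I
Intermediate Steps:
g(N) = -N**2/9
sqrt(g(-146) - 34140) = sqrt(-1/9*(-146)**2 - 34140) = sqrt(-1/9*21316 - 34140) = sqrt(-21316/9 - 34140) = sqrt(-328576/9) = 8*I*sqrt(5134)/3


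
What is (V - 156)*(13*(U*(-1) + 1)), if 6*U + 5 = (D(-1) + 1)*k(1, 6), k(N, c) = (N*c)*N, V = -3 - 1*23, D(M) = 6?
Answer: 36673/3 ≈ 12224.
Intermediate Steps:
V = -26 (V = -3 - 23 = -26)
k(N, c) = c*N²
U = 37/6 (U = -⅚ + ((6 + 1)*(6*1²))/6 = -⅚ + (7*(6*1))/6 = -⅚ + (7*6)/6 = -⅚ + (⅙)*42 = -⅚ + 7 = 37/6 ≈ 6.1667)
(V - 156)*(13*(U*(-1) + 1)) = (-26 - 156)*(13*((37/6)*(-1) + 1)) = -2366*(-37/6 + 1) = -2366*(-31)/6 = -182*(-403/6) = 36673/3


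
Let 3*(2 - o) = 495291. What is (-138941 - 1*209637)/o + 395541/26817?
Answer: 3554745601/210826315 ≈ 16.861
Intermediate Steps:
o = -165095 (o = 2 - ⅓*495291 = 2 - 165097 = -165095)
(-138941 - 1*209637)/o + 395541/26817 = (-138941 - 1*209637)/(-165095) + 395541/26817 = (-138941 - 209637)*(-1/165095) + 395541*(1/26817) = -348578*(-1/165095) + 131847/8939 = 348578/165095 + 131847/8939 = 3554745601/210826315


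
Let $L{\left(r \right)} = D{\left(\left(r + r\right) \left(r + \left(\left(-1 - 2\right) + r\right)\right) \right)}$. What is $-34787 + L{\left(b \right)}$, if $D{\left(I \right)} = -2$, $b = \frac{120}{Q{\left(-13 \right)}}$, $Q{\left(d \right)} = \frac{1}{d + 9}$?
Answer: $-34789$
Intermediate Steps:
$Q{\left(d \right)} = \frac{1}{9 + d}$
$b = -480$ ($b = \frac{120}{\frac{1}{9 - 13}} = \frac{120}{\frac{1}{-4}} = \frac{120}{- \frac{1}{4}} = 120 \left(-4\right) = -480$)
$L{\left(r \right)} = -2$
$-34787 + L{\left(b \right)} = -34787 - 2 = -34789$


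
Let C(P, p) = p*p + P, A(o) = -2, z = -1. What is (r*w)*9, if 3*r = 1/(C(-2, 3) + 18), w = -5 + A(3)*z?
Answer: -9/25 ≈ -0.36000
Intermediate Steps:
C(P, p) = P + p² (C(P, p) = p² + P = P + p²)
w = -3 (w = -5 - 2*(-1) = -5 + 2 = -3)
r = 1/75 (r = 1/(3*((-2 + 3²) + 18)) = 1/(3*((-2 + 9) + 18)) = 1/(3*(7 + 18)) = (⅓)/25 = (⅓)*(1/25) = 1/75 ≈ 0.013333)
(r*w)*9 = ((1/75)*(-3))*9 = -1/25*9 = -9/25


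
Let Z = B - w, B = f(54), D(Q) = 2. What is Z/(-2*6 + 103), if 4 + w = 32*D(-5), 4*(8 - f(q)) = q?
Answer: -131/182 ≈ -0.71978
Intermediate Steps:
f(q) = 8 - q/4
B = -11/2 (B = 8 - ¼*54 = 8 - 27/2 = -11/2 ≈ -5.5000)
w = 60 (w = -4 + 32*2 = -4 + 64 = 60)
Z = -131/2 (Z = -11/2 - 1*60 = -11/2 - 60 = -131/2 ≈ -65.500)
Z/(-2*6 + 103) = -131/(2*(-2*6 + 103)) = -131/(2*(-12 + 103)) = -131/2/91 = -131/2*1/91 = -131/182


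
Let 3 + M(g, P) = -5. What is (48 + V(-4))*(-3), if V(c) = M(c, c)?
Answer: -120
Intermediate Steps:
M(g, P) = -8 (M(g, P) = -3 - 5 = -8)
V(c) = -8
(48 + V(-4))*(-3) = (48 - 8)*(-3) = 40*(-3) = -120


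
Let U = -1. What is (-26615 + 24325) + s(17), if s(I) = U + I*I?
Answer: -2002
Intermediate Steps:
s(I) = -1 + I² (s(I) = -1 + I*I = -1 + I²)
(-26615 + 24325) + s(17) = (-26615 + 24325) + (-1 + 17²) = -2290 + (-1 + 289) = -2290 + 288 = -2002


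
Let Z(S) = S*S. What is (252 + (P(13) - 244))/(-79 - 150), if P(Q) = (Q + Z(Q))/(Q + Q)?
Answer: -15/229 ≈ -0.065502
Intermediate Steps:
Z(S) = S**2
P(Q) = (Q + Q**2)/(2*Q) (P(Q) = (Q + Q**2)/(Q + Q) = (Q + Q**2)/((2*Q)) = (Q + Q**2)*(1/(2*Q)) = (Q + Q**2)/(2*Q))
(252 + (P(13) - 244))/(-79 - 150) = (252 + ((1/2 + (1/2)*13) - 244))/(-79 - 150) = (252 + ((1/2 + 13/2) - 244))/(-229) = (252 + (7 - 244))*(-1/229) = (252 - 237)*(-1/229) = 15*(-1/229) = -15/229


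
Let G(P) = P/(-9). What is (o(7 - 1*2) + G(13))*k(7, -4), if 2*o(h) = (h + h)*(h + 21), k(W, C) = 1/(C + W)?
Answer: 1157/27 ≈ 42.852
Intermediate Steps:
G(P) = -P/9 (G(P) = P*(-⅑) = -P/9)
o(h) = h*(21 + h) (o(h) = ((h + h)*(h + 21))/2 = ((2*h)*(21 + h))/2 = (2*h*(21 + h))/2 = h*(21 + h))
(o(7 - 1*2) + G(13))*k(7, -4) = ((7 - 1*2)*(21 + (7 - 1*2)) - ⅑*13)/(-4 + 7) = ((7 - 2)*(21 + (7 - 2)) - 13/9)/3 = (5*(21 + 5) - 13/9)*(⅓) = (5*26 - 13/9)*(⅓) = (130 - 13/9)*(⅓) = (1157/9)*(⅓) = 1157/27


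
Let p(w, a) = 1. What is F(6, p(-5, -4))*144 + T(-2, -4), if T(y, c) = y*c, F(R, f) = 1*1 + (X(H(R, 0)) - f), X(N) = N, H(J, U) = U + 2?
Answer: 296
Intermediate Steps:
H(J, U) = 2 + U
F(R, f) = 3 - f (F(R, f) = 1*1 + ((2 + 0) - f) = 1 + (2 - f) = 3 - f)
T(y, c) = c*y
F(6, p(-5, -4))*144 + T(-2, -4) = (3 - 1*1)*144 - 4*(-2) = (3 - 1)*144 + 8 = 2*144 + 8 = 288 + 8 = 296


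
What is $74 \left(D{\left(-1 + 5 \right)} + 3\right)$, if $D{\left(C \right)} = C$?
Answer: $518$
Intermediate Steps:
$74 \left(D{\left(-1 + 5 \right)} + 3\right) = 74 \left(\left(-1 + 5\right) + 3\right) = 74 \left(4 + 3\right) = 74 \cdot 7 = 518$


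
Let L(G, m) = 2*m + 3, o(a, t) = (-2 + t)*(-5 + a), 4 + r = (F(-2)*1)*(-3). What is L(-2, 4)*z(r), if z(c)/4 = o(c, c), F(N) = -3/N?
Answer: 6237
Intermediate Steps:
r = -17/2 (r = -4 + (-3/(-2)*1)*(-3) = -4 + (-3*(-1/2)*1)*(-3) = -4 + ((3/2)*1)*(-3) = -4 + (3/2)*(-3) = -4 - 9/2 = -17/2 ≈ -8.5000)
o(a, t) = (-5 + a)*(-2 + t)
z(c) = 40 - 28*c + 4*c**2 (z(c) = 4*(10 - 5*c - 2*c + c*c) = 4*(10 - 5*c - 2*c + c**2) = 4*(10 + c**2 - 7*c) = 40 - 28*c + 4*c**2)
L(G, m) = 3 + 2*m
L(-2, 4)*z(r) = (3 + 2*4)*(40 - 28*(-17/2) + 4*(-17/2)**2) = (3 + 8)*(40 + 238 + 4*(289/4)) = 11*(40 + 238 + 289) = 11*567 = 6237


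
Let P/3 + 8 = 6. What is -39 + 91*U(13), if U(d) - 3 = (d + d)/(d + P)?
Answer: 572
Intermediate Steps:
P = -6 (P = -24 + 3*6 = -24 + 18 = -6)
U(d) = 3 + 2*d/(-6 + d) (U(d) = 3 + (d + d)/(d - 6) = 3 + (2*d)/(-6 + d) = 3 + 2*d/(-6 + d))
-39 + 91*U(13) = -39 + 91*((-18 + 5*13)/(-6 + 13)) = -39 + 91*((-18 + 65)/7) = -39 + 91*((1/7)*47) = -39 + 91*(47/7) = -39 + 611 = 572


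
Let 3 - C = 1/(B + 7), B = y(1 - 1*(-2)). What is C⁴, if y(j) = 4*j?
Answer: 9834496/130321 ≈ 75.464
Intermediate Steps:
B = 12 (B = 4*(1 - 1*(-2)) = 4*(1 + 2) = 4*3 = 12)
C = 56/19 (C = 3 - 1/(12 + 7) = 3 - 1/19 = 56/19 ≈ 2.9474)
C⁴ = (56/19)⁴ = 9834496/130321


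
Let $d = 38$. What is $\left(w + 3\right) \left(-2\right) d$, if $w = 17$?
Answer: $-1520$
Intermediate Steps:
$\left(w + 3\right) \left(-2\right) d = \left(17 + 3\right) \left(-2\right) 38 = 20 \left(-2\right) 38 = \left(-40\right) 38 = -1520$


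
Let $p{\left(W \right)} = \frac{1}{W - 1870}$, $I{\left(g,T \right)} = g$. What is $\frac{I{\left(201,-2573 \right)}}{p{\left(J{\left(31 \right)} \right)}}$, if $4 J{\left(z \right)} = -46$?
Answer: $- \frac{756363}{2} \approx -3.7818 \cdot 10^{5}$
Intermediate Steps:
$J{\left(z \right)} = - \frac{23}{2}$ ($J{\left(z \right)} = \frac{1}{4} \left(-46\right) = - \frac{23}{2}$)
$p{\left(W \right)} = \frac{1}{-1870 + W}$
$\frac{I{\left(201,-2573 \right)}}{p{\left(J{\left(31 \right)} \right)}} = \frac{201}{\frac{1}{-1870 - \frac{23}{2}}} = \frac{201}{\frac{1}{- \frac{3763}{2}}} = \frac{201}{- \frac{2}{3763}} = 201 \left(- \frac{3763}{2}\right) = - \frac{756363}{2}$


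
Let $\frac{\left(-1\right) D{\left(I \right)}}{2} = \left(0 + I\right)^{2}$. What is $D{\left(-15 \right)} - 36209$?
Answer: $-36659$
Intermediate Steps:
$D{\left(I \right)} = - 2 I^{2}$ ($D{\left(I \right)} = - 2 \left(0 + I\right)^{2} = - 2 I^{2}$)
$D{\left(-15 \right)} - 36209 = - 2 \left(-15\right)^{2} - 36209 = \left(-2\right) 225 - 36209 = -450 - 36209 = -36659$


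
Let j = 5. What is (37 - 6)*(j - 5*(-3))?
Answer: 620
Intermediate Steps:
(37 - 6)*(j - 5*(-3)) = (37 - 6)*(5 - 5*(-3)) = 31*(5 + 15) = 31*20 = 620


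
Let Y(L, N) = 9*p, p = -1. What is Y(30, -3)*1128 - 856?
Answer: -11008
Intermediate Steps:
Y(L, N) = -9 (Y(L, N) = 9*(-1) = -9)
Y(30, -3)*1128 - 856 = -9*1128 - 856 = -10152 - 856 = -11008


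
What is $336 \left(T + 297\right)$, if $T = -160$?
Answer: $46032$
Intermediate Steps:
$336 \left(T + 297\right) = 336 \left(-160 + 297\right) = 336 \cdot 137 = 46032$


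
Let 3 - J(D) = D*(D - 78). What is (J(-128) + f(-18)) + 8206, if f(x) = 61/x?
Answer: -326923/18 ≈ -18162.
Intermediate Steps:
J(D) = 3 - D*(-78 + D) (J(D) = 3 - D*(D - 78) = 3 - D*(-78 + D))
(J(-128) + f(-18)) + 8206 = ((3 - 1*(-128)² + 78*(-128)) + 61/(-18)) + 8206 = ((3 - 1*16384 - 9984) + 61*(-1/18)) + 8206 = ((3 - 16384 - 9984) - 61/18) + 8206 = (-26365 - 61/18) + 8206 = -474631/18 + 8206 = -326923/18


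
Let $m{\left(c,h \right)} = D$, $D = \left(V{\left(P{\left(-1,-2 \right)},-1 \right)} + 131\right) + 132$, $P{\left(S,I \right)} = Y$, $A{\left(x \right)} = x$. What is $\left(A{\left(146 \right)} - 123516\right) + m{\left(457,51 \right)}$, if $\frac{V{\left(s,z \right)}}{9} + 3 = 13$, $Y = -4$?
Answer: $-123017$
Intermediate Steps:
$P{\left(S,I \right)} = -4$
$V{\left(s,z \right)} = 90$ ($V{\left(s,z \right)} = -27 + 9 \cdot 13 = -27 + 117 = 90$)
$D = 353$ ($D = \left(90 + 131\right) + 132 = 221 + 132 = 353$)
$m{\left(c,h \right)} = 353$
$\left(A{\left(146 \right)} - 123516\right) + m{\left(457,51 \right)} = \left(146 - 123516\right) + 353 = -123370 + 353 = -123017$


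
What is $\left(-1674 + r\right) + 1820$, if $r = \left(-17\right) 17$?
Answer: $-143$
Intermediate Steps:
$r = -289$
$\left(-1674 + r\right) + 1820 = \left(-1674 - 289\right) + 1820 = -1963 + 1820 = -143$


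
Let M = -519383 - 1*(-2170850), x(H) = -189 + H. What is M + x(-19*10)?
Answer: 1651088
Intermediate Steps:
M = 1651467 (M = -519383 + 2170850 = 1651467)
M + x(-19*10) = 1651467 + (-189 - 19*10) = 1651467 + (-189 - 190) = 1651467 - 379 = 1651088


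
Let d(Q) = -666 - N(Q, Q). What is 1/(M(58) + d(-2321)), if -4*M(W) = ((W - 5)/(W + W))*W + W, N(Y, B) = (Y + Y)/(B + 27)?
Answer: -9176/6323627 ≈ -0.0014511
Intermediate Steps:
N(Y, B) = 2*Y/(27 + B) (N(Y, B) = (2*Y)/(27 + B) = 2*Y/(27 + B))
d(Q) = -666 - 2*Q/(27 + Q)
M(W) = 5/8 - 3*W/8 (M(W) = -(((W - 5)/(W + W))*W + W)/4 = -(((-5 + W)/((2*W)))*W + W)/4 = -(((-5 + W)*(1/(2*W)))*W + W)/4 = -(((-5 + W)/(2*W))*W + W)/4 = -((-5/2 + W/2) + W)/4 = -(-5/2 + 3*W/2)/4 = 5/8 - 3*W/8)
1/(M(58) + d(-2321)) = 1/((5/8 - 3/8*58) + 2*(-8991 - 334*(-2321))/(27 - 2321)) = 1/((5/8 - 87/4) + 2*(-8991 + 775214)/(-2294)) = 1/(-169/8 + 2*(-1/2294)*766223) = 1/(-169/8 - 766223/1147) = 1/(-6323627/9176) = -9176/6323627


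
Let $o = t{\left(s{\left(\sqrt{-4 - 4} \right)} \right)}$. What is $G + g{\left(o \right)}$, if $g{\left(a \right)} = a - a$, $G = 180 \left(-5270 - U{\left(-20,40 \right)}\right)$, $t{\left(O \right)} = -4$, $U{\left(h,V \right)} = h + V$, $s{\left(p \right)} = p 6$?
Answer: $-952200$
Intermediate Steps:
$s{\left(p \right)} = 6 p$
$U{\left(h,V \right)} = V + h$
$o = -4$
$G = -952200$ ($G = 180 \left(-5270 - \left(40 - 20\right)\right) = 180 \left(-5270 - 20\right) = 180 \left(-5290\right) = -952200$)
$g{\left(a \right)} = 0$
$G + g{\left(o \right)} = -952200 + 0 = -952200$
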